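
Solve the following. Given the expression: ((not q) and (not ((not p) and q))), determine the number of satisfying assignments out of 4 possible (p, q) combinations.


Check all 4 assignments:
p=0, q=0: 1
p=0, q=1: 0
p=1, q=0: 1
p=1, q=1: 0
Count of True = 2

2


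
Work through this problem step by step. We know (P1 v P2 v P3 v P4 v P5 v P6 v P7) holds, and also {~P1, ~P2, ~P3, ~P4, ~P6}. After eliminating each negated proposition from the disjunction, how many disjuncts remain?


Original disjuncts (7): P1, P2, P3, P4, P5, P6, P7
Negated (eliminate): ~P1, ~P2, ~P3, ~P4, ~P6
Remaining disjuncts: P5, P7
Count = 7 - 5 = 2

2


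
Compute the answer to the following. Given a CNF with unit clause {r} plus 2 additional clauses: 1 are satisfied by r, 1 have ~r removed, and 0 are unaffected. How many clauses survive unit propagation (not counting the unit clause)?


Satisfied (removed): 1
Shortened (remain): 1
Unchanged (remain): 0
Remaining = 1 + 0 = 1

1


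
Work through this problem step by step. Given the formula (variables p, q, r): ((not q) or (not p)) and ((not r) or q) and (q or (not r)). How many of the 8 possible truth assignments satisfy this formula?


Evaluate all 8 assignments for p, q, r:
p=0, q=0, r=0: 1
p=0, q=0, r=1: 0
p=0, q=1, r=0: 1
p=0, q=1, r=1: 1
p=1, q=0, r=0: 1
p=1, q=0, r=1: 0
p=1, q=1, r=0: 0
p=1, q=1, r=1: 0
Satisfying count = 4

4


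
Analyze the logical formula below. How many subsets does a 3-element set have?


The power set of a set with n elements has 2^n elements.
|P(S)| = 2^3 = 8

8


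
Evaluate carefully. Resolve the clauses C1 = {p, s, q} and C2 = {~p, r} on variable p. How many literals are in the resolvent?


Remove p from C1 and ~p from C2.
C1 remainder: {s, q}
C2 remainder: {r}
Union (resolvent): {q, r, s}
Resolvent has 3 literal(s).

3


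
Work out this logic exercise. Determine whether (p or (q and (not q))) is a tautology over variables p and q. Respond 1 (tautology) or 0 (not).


Check all 4 assignments:
p=0, q=0: 0
p=0, q=1: 0
p=1, q=0: 1
p=1, q=1: 1
Satisfying count = 2/4.
Tautology iff count = 4: no.

0


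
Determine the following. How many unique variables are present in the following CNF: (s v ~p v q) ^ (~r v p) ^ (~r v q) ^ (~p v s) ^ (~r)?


Identify each variable that appears in the formula.
Variables found: p, q, r, s
Count = 4

4


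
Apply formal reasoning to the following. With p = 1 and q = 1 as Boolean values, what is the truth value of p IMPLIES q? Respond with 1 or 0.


p = 1, q = 1
Operation: p IMPLIES q
Evaluate: 1 IMPLIES 1 = 1

1


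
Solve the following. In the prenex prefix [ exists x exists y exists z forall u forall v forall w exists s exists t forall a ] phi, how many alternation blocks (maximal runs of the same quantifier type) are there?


Quantifier-type sequence: E E E A A A E E A  (A=forall, E=exists)
Group into maximal same-type runs:
  Ex3 | Ax3 | Ex2 | Ax1
Number of blocks = 4

4


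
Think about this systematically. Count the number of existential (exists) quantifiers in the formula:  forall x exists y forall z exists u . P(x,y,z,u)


Quantifier prefix: forall x exists y forall z exists u
Mark each quantifier type:
  U E U E
Universal count = 2, Existential count = 2
Asked for existential (exists) quantifiers: 2

2


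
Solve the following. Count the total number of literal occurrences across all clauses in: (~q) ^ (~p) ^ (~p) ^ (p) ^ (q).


Counting literals in each clause:
Clause 1: 1 literal(s)
Clause 2: 1 literal(s)
Clause 3: 1 literal(s)
Clause 4: 1 literal(s)
Clause 5: 1 literal(s)
Total = 5

5


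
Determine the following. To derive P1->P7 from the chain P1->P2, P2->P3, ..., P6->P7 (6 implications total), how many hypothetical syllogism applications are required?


With 6 implications in a chain connecting 7 propositions:
P1->P2, P2->P3, ..., P6->P7
Steps needed = (number of implications) - 1 = 6 - 1 = 5

5


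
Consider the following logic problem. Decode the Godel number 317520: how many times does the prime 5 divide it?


Factorize 317520 by dividing by 5 repeatedly.
Division steps: 5 divides 317520 exactly 1 time(s).
Exponent of 5 = 1

1


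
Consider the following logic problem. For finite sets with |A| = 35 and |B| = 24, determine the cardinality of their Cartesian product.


The Cartesian product A x B contains all ordered pairs (a, b).
|A x B| = |A| * |B| = 35 * 24 = 840

840


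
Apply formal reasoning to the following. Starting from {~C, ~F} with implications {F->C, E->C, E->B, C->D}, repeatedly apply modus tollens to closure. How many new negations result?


Initial negated facts: {~C, ~F}
Apply modus tollens to closure:
  ~C and E->C  =>  ~E
Final negated: {~C, ~E, ~F}
New negations: {~E}
Count = 1

1


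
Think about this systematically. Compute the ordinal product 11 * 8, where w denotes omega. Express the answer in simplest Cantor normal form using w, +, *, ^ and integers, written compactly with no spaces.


Compute 11 * 8.
Ordinal * is associative and left-distributive over +, but NOT commutative; for finite n>1, n*w = w but w*n stays w*n.
Both finite; ordinal * agrees with natural *: 11 * 8 = 88.
Result = 88

88


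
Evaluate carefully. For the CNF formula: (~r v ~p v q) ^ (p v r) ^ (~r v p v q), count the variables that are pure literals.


Check each variable for pure literal status:
p: mixed (not pure)
q: pure positive
r: mixed (not pure)
Pure literal count = 1

1


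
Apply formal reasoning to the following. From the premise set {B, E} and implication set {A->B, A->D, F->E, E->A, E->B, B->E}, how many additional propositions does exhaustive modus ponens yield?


Initial facts: {B, E}
Apply modus ponens to closure:
  E and E->A  =>  A
  A and A->D  =>  D
Final known: {A, B, D, E}
New propositions: {A, D}
Count = 2

2


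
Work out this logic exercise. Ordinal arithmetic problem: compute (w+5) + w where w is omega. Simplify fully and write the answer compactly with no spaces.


Compute (w+5) + w.
Ordinal + is associative but NOT commutative; for finite n>0, n + w = w but w + n stays w+n.
(w+5) + w = w + (5+w) = w + w = w*2 (the finite tail 5 is absorbed by the right w).
Result = w*2

w*2


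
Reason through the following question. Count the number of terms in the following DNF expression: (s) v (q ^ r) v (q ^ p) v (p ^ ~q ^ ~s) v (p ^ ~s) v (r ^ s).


A DNF formula is a disjunction of terms (conjunctions).
Terms are separated by v.
Counting the disjuncts: 6 terms.

6


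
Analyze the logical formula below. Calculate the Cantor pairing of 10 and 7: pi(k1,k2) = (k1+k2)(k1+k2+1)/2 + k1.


k1 + k2 = 17
(k1+k2)(k1+k2+1)/2 = 17 * 18 / 2 = 153
pi = 153 + 10 = 163

163


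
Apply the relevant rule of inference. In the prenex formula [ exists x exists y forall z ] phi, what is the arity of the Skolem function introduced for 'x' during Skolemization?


Quantifier prefix: exists x exists y forall z
'x' is existentially quantified at position 1.
No universal quantifiers precede it.
Skolem function arity = 0 (a Skolem constant)

0


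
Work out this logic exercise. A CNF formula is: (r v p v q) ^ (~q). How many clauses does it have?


A CNF formula is a conjunction of clauses.
Clauses are separated by ^.
Counting the conjuncts: 2 clauses.

2


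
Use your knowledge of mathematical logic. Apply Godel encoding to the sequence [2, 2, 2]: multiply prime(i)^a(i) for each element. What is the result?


Encode each element as an exponent of the corresponding prime:
  2^2 = 4
  3^2 = 9
  5^2 = 25
Product = 4 * 9 * 25 = 900

900


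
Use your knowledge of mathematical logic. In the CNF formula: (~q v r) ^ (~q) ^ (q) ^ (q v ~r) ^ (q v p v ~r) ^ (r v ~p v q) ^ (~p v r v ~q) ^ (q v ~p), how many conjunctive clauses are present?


A CNF formula is a conjunction of clauses.
Clauses are separated by ^.
Counting the conjuncts: 8 clauses.

8


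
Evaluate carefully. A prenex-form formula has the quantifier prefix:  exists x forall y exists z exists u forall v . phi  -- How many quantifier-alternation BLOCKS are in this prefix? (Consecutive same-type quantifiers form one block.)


Quantifier-type sequence: E A E E A  (A=forall, E=exists)
Group into maximal same-type runs:
  Ex1 | Ax1 | Ex2 | Ax1
Number of blocks = 4

4


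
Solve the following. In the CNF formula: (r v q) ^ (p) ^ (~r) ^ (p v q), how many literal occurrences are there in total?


Counting literals in each clause:
Clause 1: 2 literal(s)
Clause 2: 1 literal(s)
Clause 3: 1 literal(s)
Clause 4: 2 literal(s)
Total = 6

6


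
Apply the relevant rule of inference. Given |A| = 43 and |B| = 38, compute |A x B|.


The Cartesian product A x B contains all ordered pairs (a, b).
|A x B| = |A| * |B| = 43 * 38 = 1634

1634


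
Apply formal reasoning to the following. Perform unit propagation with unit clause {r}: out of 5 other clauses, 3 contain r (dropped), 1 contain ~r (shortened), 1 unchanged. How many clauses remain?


Satisfied (removed): 3
Shortened (remain): 1
Unchanged (remain): 1
Remaining = 1 + 1 = 2

2


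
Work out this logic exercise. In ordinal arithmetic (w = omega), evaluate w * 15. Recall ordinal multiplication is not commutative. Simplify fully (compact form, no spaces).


Compute w * 15.
Ordinal * is associative and left-distributive over +, but NOT commutative; for finite n>1, n*w = w but w*n stays w*n.
w * 15 means 15 copies of w concatenated: w*15.
Result = w*15

w*15


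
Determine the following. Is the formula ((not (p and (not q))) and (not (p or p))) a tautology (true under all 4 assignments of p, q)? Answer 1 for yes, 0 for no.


Check all 4 assignments:
p=0, q=0: 1
p=0, q=1: 1
p=1, q=0: 0
p=1, q=1: 0
Satisfying count = 2/4.
Tautology iff count = 4: no.

0


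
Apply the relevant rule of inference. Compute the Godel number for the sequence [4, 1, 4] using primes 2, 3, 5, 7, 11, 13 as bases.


Encode each element as an exponent of the corresponding prime:
  2^4 = 16
  3^1 = 3
  5^4 = 625
Product = 16 * 3 * 625 = 30000

30000


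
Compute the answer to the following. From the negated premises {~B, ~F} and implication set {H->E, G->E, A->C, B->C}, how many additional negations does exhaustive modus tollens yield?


Initial negated facts: {~B, ~F}
Apply modus tollens to closure:
  (no implication fires)
Final negated: {~B, ~F}
New negations: {(none)}
Count = 0

0


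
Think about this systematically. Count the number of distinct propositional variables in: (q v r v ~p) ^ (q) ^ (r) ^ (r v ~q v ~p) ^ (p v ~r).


Identify each variable that appears in the formula.
Variables found: p, q, r
Count = 3

3


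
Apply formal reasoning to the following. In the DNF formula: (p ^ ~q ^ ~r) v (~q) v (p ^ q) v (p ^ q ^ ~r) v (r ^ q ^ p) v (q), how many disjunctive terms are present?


A DNF formula is a disjunction of terms (conjunctions).
Terms are separated by v.
Counting the disjuncts: 6 terms.

6


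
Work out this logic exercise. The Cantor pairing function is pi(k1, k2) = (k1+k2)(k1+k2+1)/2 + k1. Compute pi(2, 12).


k1 + k2 = 14
(k1+k2)(k1+k2+1)/2 = 14 * 15 / 2 = 105
pi = 105 + 2 = 107

107


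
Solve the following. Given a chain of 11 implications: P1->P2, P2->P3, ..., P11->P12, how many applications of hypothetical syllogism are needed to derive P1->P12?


With 11 implications in a chain connecting 12 propositions:
P1->P2, P2->P3, ..., P11->P12
Steps needed = (number of implications) - 1 = 11 - 1 = 10

10


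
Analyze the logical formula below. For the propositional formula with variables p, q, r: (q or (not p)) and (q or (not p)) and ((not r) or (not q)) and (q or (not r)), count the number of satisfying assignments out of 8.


Evaluate all 8 assignments for p, q, r:
p=0, q=0, r=0: 1
p=0, q=0, r=1: 0
p=0, q=1, r=0: 1
p=0, q=1, r=1: 0
p=1, q=0, r=0: 0
p=1, q=0, r=1: 0
p=1, q=1, r=0: 1
p=1, q=1, r=1: 0
Satisfying count = 3

3


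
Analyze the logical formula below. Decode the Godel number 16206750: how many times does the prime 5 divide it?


Factorize 16206750 by dividing by 5 repeatedly.
Division steps: 5 divides 16206750 exactly 3 time(s).
Exponent of 5 = 3

3


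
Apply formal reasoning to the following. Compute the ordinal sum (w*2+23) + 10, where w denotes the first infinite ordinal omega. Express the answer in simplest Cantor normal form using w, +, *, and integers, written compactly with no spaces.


Compute (w*2+23) + 10.
Ordinal + is associative but NOT commutative; for finite n>0, n + w = w but w + n stays w+n.
By associativity: (w*2+23) + 10 = w*2 + (23+10) = w*2+33.
Result = w*2+33

w*2+33


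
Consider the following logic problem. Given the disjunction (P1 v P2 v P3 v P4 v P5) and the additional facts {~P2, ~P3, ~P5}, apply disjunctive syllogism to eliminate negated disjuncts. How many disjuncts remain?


Original disjuncts (5): P1, P2, P3, P4, P5
Negated (eliminate): ~P2, ~P3, ~P5
Remaining disjuncts: P1, P4
Count = 5 - 3 = 2

2


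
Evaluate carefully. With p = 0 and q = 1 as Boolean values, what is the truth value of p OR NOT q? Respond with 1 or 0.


p = 0, q = 1
Operation: p OR NOT q
Evaluate: 0 OR NOT 1 = 0

0


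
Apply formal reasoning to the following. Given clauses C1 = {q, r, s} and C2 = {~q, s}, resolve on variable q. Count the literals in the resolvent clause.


Remove q from C1 and ~q from C2.
C1 remainder: {r, s}
C2 remainder: {s}
Union (resolvent): {r, s}
Resolvent has 2 literal(s).

2


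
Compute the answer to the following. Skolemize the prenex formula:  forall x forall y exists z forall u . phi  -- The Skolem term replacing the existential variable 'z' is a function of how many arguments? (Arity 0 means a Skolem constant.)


Quantifier prefix: forall x forall y exists z forall u
'z' is existentially quantified at position 3.
Universal variables preceding it: x, y
Skolem function arity = 2

2


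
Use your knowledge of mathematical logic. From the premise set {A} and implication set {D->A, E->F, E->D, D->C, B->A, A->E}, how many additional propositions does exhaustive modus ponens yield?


Initial facts: {A}
Apply modus ponens to closure:
  A and A->E  =>  E
  E and E->F  =>  F
  E and E->D  =>  D
  D and D->C  =>  C
Final known: {A, C, D, E, F}
New propositions: {C, D, E, F}
Count = 4

4


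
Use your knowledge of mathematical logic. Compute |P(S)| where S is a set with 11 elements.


The power set of a set with n elements has 2^n elements.
|P(S)| = 2^11 = 2048

2048


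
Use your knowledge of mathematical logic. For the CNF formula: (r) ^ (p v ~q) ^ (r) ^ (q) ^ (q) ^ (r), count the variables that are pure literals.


Check each variable for pure literal status:
p: pure positive
q: mixed (not pure)
r: pure positive
Pure literal count = 2

2


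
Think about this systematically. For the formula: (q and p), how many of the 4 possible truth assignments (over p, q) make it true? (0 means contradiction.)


Check all 4 assignments:
p=0, q=0: 0
p=0, q=1: 0
p=1, q=0: 0
p=1, q=1: 1
Count of True = 1

1


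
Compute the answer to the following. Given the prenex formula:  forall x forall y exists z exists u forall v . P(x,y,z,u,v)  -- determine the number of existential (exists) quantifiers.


Quantifier prefix: forall x forall y exists z exists u forall v
Mark each quantifier type:
  U U E E U
Universal count = 3, Existential count = 2
Asked for existential (exists) quantifiers: 2

2


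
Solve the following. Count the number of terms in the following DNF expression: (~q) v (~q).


A DNF formula is a disjunction of terms (conjunctions).
Terms are separated by v.
Counting the disjuncts: 2 terms.

2


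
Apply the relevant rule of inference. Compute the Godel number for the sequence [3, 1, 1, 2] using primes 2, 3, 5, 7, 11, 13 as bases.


Encode each element as an exponent of the corresponding prime:
  2^3 = 8
  3^1 = 3
  5^1 = 5
  7^2 = 49
Product = 8 * 3 * 5 * 49 = 5880

5880


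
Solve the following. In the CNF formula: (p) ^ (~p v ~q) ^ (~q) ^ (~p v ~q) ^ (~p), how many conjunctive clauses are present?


A CNF formula is a conjunction of clauses.
Clauses are separated by ^.
Counting the conjuncts: 5 clauses.

5


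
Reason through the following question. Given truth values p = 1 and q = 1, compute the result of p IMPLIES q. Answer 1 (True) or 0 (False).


p = 1, q = 1
Operation: p IMPLIES q
Evaluate: 1 IMPLIES 1 = 1

1


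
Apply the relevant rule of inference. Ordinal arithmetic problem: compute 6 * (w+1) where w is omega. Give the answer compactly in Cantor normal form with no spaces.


Compute 6 * (w+1).
Ordinal * is associative and left-distributive over +, but NOT commutative; for finite n>1, n*w = w but w*n stays w*n.
By left-distributivity: 6 * (w+1) = 6*w + 6*1 = w + 6 = w+6.
Result = w+6

w+6


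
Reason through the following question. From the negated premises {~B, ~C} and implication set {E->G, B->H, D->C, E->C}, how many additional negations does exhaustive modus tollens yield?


Initial negated facts: {~B, ~C}
Apply modus tollens to closure:
  ~C and D->C  =>  ~D
  ~C and E->C  =>  ~E
Final negated: {~B, ~C, ~D, ~E}
New negations: {~D, ~E}
Count = 2

2


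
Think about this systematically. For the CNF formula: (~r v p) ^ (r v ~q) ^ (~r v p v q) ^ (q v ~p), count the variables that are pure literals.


Check each variable for pure literal status:
p: mixed (not pure)
q: mixed (not pure)
r: mixed (not pure)
Pure literal count = 0

0


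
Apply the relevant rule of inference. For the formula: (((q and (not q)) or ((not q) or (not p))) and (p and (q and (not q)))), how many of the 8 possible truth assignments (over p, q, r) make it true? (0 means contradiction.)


Check all 8 assignments:
p=0, q=0, r=0: 0
p=0, q=0, r=1: 0
p=0, q=1, r=0: 0
p=0, q=1, r=1: 0
p=1, q=0, r=0: 0
p=1, q=0, r=1: 0
p=1, q=1, r=0: 0
p=1, q=1, r=1: 0
Count of True = 0

0


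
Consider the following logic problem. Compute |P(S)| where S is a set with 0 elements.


The power set of a set with n elements has 2^n elements.
|P(S)| = 2^0 = 1

1


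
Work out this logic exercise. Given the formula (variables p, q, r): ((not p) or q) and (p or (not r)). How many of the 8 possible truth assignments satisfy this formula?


Evaluate all 8 assignments for p, q, r:
p=0, q=0, r=0: 1
p=0, q=0, r=1: 0
p=0, q=1, r=0: 1
p=0, q=1, r=1: 0
p=1, q=0, r=0: 0
p=1, q=0, r=1: 0
p=1, q=1, r=0: 1
p=1, q=1, r=1: 1
Satisfying count = 4

4


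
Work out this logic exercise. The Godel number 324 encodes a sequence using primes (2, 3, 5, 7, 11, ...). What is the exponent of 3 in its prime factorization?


Factorize 324 by dividing by 3 repeatedly.
Division steps: 3 divides 324 exactly 4 time(s).
Exponent of 3 = 4

4


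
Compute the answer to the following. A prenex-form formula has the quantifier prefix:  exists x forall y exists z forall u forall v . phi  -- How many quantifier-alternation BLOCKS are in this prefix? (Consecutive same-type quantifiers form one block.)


Quantifier-type sequence: E A E A A  (A=forall, E=exists)
Group into maximal same-type runs:
  Ex1 | Ax1 | Ex1 | Ax2
Number of blocks = 4

4


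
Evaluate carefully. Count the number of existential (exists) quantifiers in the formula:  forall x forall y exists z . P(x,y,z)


Quantifier prefix: forall x forall y exists z
Mark each quantifier type:
  U U E
Universal count = 2, Existential count = 1
Asked for existential (exists) quantifiers: 1

1


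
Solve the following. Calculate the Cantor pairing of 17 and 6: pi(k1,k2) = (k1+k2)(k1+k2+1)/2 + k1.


k1 + k2 = 23
(k1+k2)(k1+k2+1)/2 = 23 * 24 / 2 = 276
pi = 276 + 17 = 293

293


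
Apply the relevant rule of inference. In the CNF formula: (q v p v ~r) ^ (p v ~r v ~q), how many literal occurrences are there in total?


Counting literals in each clause:
Clause 1: 3 literal(s)
Clause 2: 3 literal(s)
Total = 6

6


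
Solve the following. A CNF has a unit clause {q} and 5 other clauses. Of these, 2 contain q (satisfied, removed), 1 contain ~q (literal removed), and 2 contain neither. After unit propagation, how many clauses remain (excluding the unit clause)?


Satisfied (removed): 2
Shortened (remain): 1
Unchanged (remain): 2
Remaining = 1 + 2 = 3

3


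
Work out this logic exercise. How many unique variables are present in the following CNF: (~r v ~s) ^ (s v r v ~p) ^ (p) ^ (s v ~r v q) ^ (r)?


Identify each variable that appears in the formula.
Variables found: p, q, r, s
Count = 4

4


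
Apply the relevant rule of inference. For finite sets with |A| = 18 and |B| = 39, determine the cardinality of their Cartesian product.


The Cartesian product A x B contains all ordered pairs (a, b).
|A x B| = |A| * |B| = 18 * 39 = 702

702


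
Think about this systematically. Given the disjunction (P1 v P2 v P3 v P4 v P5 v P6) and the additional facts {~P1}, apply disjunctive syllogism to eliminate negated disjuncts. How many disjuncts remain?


Original disjuncts (6): P1, P2, P3, P4, P5, P6
Negated (eliminate): ~P1
Remaining disjuncts: P2, P3, P4, P5, P6
Count = 6 - 1 = 5

5


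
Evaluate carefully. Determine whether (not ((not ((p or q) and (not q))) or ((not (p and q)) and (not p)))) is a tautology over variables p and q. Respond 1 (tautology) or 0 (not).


Check all 4 assignments:
p=0, q=0: 0
p=0, q=1: 0
p=1, q=0: 1
p=1, q=1: 0
Satisfying count = 1/4.
Tautology iff count = 4: no.

0


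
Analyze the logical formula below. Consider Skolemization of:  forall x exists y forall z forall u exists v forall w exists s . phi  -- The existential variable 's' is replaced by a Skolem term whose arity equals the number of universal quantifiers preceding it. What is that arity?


Quantifier prefix: forall x exists y forall z forall u exists v forall w exists s
's' is existentially quantified at position 7.
Universal variables preceding it: x, z, u, w
Skolem function arity = 4

4


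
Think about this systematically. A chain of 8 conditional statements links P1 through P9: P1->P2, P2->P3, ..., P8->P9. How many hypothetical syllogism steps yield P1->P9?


With 8 implications in a chain connecting 9 propositions:
P1->P2, P2->P3, ..., P8->P9
Steps needed = (number of implications) - 1 = 8 - 1 = 7

7


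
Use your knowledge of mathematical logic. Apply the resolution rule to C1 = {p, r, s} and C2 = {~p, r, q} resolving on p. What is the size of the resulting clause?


Remove p from C1 and ~p from C2.
C1 remainder: {r, s}
C2 remainder: {r, q}
Union (resolvent): {q, r, s}
Resolvent has 3 literal(s).

3


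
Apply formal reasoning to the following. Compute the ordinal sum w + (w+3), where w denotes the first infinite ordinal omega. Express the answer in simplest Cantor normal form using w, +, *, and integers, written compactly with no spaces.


Compute w + (w+3).
Ordinal + is associative but NOT commutative; for finite n>0, n + w = w but w + n stays w+n.
w + (w+3) = (w+w) + 3 = w*2+3.
Result = w*2+3

w*2+3


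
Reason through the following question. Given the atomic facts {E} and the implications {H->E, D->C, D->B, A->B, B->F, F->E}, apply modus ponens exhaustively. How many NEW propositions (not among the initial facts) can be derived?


Initial facts: {E}
Apply modus ponens to closure:
  (no implication fires)
Final known: {E}
New propositions: {(none)}
Count = 0

0


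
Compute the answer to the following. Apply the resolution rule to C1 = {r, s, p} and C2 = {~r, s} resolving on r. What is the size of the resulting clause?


Remove r from C1 and ~r from C2.
C1 remainder: {s, p}
C2 remainder: {s}
Union (resolvent): {p, s}
Resolvent has 2 literal(s).

2


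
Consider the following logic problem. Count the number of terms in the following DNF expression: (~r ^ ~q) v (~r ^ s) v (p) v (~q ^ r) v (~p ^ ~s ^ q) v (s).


A DNF formula is a disjunction of terms (conjunctions).
Terms are separated by v.
Counting the disjuncts: 6 terms.

6


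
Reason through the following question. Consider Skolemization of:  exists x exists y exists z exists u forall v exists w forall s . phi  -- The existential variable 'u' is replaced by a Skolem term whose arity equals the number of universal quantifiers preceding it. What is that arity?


Quantifier prefix: exists x exists y exists z exists u forall v exists w forall s
'u' is existentially quantified at position 4.
No universal quantifiers precede it.
Skolem function arity = 0 (a Skolem constant)

0


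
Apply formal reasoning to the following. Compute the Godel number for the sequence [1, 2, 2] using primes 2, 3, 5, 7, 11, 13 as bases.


Encode each element as an exponent of the corresponding prime:
  2^1 = 2
  3^2 = 9
  5^2 = 25
Product = 2 * 9 * 25 = 450

450


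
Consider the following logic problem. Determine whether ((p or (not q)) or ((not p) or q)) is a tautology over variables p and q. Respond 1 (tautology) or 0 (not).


Check all 4 assignments:
p=0, q=0: 1
p=0, q=1: 1
p=1, q=0: 1
p=1, q=1: 1
Satisfying count = 4/4.
Tautology iff count = 4: yes.

1


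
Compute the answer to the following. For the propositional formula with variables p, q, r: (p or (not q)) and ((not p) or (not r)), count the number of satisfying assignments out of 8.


Evaluate all 8 assignments for p, q, r:
p=0, q=0, r=0: 1
p=0, q=0, r=1: 1
p=0, q=1, r=0: 0
p=0, q=1, r=1: 0
p=1, q=0, r=0: 1
p=1, q=0, r=1: 0
p=1, q=1, r=0: 1
p=1, q=1, r=1: 0
Satisfying count = 4

4


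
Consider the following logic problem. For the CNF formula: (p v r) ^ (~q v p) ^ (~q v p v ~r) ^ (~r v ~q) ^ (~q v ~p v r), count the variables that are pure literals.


Check each variable for pure literal status:
p: mixed (not pure)
q: pure negative
r: mixed (not pure)
Pure literal count = 1

1


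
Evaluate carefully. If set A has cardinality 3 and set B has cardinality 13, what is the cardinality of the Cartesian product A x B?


The Cartesian product A x B contains all ordered pairs (a, b).
|A x B| = |A| * |B| = 3 * 13 = 39

39


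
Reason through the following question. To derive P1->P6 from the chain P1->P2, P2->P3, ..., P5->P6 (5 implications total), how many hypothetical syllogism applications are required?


With 5 implications in a chain connecting 6 propositions:
P1->P2, P2->P3, ..., P5->P6
Steps needed = (number of implications) - 1 = 5 - 1 = 4

4


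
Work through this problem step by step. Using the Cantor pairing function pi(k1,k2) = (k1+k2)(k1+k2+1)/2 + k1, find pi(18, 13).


k1 + k2 = 31
(k1+k2)(k1+k2+1)/2 = 31 * 32 / 2 = 496
pi = 496 + 18 = 514

514


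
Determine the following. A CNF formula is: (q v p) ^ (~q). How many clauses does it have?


A CNF formula is a conjunction of clauses.
Clauses are separated by ^.
Counting the conjuncts: 2 clauses.

2


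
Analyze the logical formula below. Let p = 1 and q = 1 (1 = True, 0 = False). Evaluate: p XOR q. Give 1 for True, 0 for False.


p = 1, q = 1
Operation: p XOR q
Evaluate: 1 XOR 1 = 0

0


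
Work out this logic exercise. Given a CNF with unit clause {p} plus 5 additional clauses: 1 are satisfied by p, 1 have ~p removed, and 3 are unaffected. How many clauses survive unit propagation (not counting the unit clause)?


Satisfied (removed): 1
Shortened (remain): 1
Unchanged (remain): 3
Remaining = 1 + 3 = 4

4


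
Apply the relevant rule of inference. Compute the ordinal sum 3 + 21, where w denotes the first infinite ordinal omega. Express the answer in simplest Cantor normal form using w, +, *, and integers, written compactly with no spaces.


Compute 3 + 21.
Ordinal + is associative but NOT commutative; for finite n>0, n + w = w but w + n stays w+n.
Both operands finite; ordinal + agrees with natural +: 3 + 21 = 24.
Result = 24

24


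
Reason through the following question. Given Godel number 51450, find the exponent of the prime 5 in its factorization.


Factorize 51450 by dividing by 5 repeatedly.
Division steps: 5 divides 51450 exactly 2 time(s).
Exponent of 5 = 2

2


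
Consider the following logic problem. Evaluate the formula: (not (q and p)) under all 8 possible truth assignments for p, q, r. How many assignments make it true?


Check all 8 assignments:
p=0, q=0, r=0: 1
p=0, q=0, r=1: 1
p=0, q=1, r=0: 1
p=0, q=1, r=1: 1
p=1, q=0, r=0: 1
p=1, q=0, r=1: 1
p=1, q=1, r=0: 0
p=1, q=1, r=1: 0
Count of True = 6

6


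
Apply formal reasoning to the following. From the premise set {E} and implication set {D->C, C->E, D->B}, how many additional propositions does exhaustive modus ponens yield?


Initial facts: {E}
Apply modus ponens to closure:
  (no implication fires)
Final known: {E}
New propositions: {(none)}
Count = 0

0


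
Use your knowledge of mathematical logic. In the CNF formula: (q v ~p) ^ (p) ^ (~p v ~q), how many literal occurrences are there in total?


Counting literals in each clause:
Clause 1: 2 literal(s)
Clause 2: 1 literal(s)
Clause 3: 2 literal(s)
Total = 5

5


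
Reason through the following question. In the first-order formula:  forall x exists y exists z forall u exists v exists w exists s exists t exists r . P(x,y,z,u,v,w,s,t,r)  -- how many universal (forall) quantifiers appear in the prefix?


Quantifier prefix: forall x exists y exists z forall u exists v exists w exists s exists t exists r
Mark each quantifier type:
  U E E U E E E E E
Universal count = 2, Existential count = 7
Asked for universal (forall) quantifiers: 2

2


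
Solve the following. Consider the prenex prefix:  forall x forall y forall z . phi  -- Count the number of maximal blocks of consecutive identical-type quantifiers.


Quantifier-type sequence: A A A  (A=forall, E=exists)
Group into maximal same-type runs:
  Ax3
Number of blocks = 1

1


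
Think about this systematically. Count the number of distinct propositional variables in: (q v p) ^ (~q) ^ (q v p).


Identify each variable that appears in the formula.
Variables found: p, q
Count = 2

2


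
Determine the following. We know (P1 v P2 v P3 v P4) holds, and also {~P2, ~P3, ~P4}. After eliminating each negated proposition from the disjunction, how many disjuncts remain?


Original disjuncts (4): P1, P2, P3, P4
Negated (eliminate): ~P2, ~P3, ~P4
Remaining disjuncts: P1
Count = 4 - 3 = 1

1


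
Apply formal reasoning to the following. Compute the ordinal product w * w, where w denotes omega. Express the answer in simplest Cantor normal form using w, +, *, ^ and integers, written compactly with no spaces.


Compute w * w.
Ordinal * is associative and left-distributive over +, but NOT commutative; for finite n>1, n*w = w but w*n stays w*n.
w * w = w^2 by definition.
Result = w^2

w^2


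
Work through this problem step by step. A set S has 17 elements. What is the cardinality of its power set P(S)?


The power set of a set with n elements has 2^n elements.
|P(S)| = 2^17 = 131072

131072


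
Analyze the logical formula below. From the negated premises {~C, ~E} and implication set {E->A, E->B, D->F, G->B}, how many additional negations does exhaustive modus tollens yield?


Initial negated facts: {~C, ~E}
Apply modus tollens to closure:
  (no implication fires)
Final negated: {~C, ~E}
New negations: {(none)}
Count = 0

0


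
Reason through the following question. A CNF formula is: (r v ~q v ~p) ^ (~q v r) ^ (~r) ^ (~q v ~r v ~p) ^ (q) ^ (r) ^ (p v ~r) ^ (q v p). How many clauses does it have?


A CNF formula is a conjunction of clauses.
Clauses are separated by ^.
Counting the conjuncts: 8 clauses.

8


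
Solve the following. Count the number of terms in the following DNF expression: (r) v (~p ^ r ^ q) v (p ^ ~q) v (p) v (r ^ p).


A DNF formula is a disjunction of terms (conjunctions).
Terms are separated by v.
Counting the disjuncts: 5 terms.

5


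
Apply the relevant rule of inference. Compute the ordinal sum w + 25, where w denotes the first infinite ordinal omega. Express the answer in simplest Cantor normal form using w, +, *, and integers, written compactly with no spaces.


Compute w + 25.
Ordinal + is associative but NOT commutative; for finite n>0, n + w = w but w + n stays w+n.
w + 25 is already in normal form (a successor ordinal beyond w).
Result = w+25

w+25


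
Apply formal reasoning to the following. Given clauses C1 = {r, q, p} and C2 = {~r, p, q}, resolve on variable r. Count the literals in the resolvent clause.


Remove r from C1 and ~r from C2.
C1 remainder: {q, p}
C2 remainder: {p, q}
Union (resolvent): {p, q}
Resolvent has 2 literal(s).

2


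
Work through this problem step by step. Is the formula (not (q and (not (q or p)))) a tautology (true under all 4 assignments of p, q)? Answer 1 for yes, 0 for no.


Check all 4 assignments:
p=0, q=0: 1
p=0, q=1: 1
p=1, q=0: 1
p=1, q=1: 1
Satisfying count = 4/4.
Tautology iff count = 4: yes.

1


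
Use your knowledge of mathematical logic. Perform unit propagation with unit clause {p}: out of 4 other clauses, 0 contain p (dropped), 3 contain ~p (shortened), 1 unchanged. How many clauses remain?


Satisfied (removed): 0
Shortened (remain): 3
Unchanged (remain): 1
Remaining = 3 + 1 = 4

4


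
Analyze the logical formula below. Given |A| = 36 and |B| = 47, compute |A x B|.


The Cartesian product A x B contains all ordered pairs (a, b).
|A x B| = |A| * |B| = 36 * 47 = 1692

1692


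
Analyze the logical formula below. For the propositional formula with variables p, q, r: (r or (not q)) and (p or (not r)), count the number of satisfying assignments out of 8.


Evaluate all 8 assignments for p, q, r:
p=0, q=0, r=0: 1
p=0, q=0, r=1: 0
p=0, q=1, r=0: 0
p=0, q=1, r=1: 0
p=1, q=0, r=0: 1
p=1, q=0, r=1: 1
p=1, q=1, r=0: 0
p=1, q=1, r=1: 1
Satisfying count = 4

4


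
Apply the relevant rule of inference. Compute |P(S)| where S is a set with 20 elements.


The power set of a set with n elements has 2^n elements.
|P(S)| = 2^20 = 1048576

1048576


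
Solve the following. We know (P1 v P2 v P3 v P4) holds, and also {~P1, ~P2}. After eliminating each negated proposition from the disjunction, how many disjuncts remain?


Original disjuncts (4): P1, P2, P3, P4
Negated (eliminate): ~P1, ~P2
Remaining disjuncts: P3, P4
Count = 4 - 2 = 2

2


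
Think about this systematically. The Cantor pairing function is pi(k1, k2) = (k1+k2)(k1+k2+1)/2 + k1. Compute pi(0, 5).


k1 + k2 = 5
(k1+k2)(k1+k2+1)/2 = 5 * 6 / 2 = 15
pi = 15 + 0 = 15

15


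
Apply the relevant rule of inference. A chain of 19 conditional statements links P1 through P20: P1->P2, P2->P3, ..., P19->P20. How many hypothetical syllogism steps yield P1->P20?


With 19 implications in a chain connecting 20 propositions:
P1->P2, P2->P3, ..., P19->P20
Steps needed = (number of implications) - 1 = 19 - 1 = 18

18


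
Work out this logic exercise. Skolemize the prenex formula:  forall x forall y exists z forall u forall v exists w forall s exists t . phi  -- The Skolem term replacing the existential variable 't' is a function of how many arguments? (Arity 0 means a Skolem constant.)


Quantifier prefix: forall x forall y exists z forall u forall v exists w forall s exists t
't' is existentially quantified at position 8.
Universal variables preceding it: x, y, u, v, s
Skolem function arity = 5

5


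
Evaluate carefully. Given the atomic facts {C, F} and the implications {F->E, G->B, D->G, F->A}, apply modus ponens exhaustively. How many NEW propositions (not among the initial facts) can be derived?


Initial facts: {C, F}
Apply modus ponens to closure:
  F and F->E  =>  E
  F and F->A  =>  A
Final known: {A, C, E, F}
New propositions: {A, E}
Count = 2

2


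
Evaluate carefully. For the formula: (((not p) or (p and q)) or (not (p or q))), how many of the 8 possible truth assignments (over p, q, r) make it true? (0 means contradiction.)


Check all 8 assignments:
p=0, q=0, r=0: 1
p=0, q=0, r=1: 1
p=0, q=1, r=0: 1
p=0, q=1, r=1: 1
p=1, q=0, r=0: 0
p=1, q=0, r=1: 0
p=1, q=1, r=0: 1
p=1, q=1, r=1: 1
Count of True = 6

6


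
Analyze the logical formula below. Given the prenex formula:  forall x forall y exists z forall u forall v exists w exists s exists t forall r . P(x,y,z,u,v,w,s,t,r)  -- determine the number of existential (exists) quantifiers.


Quantifier prefix: forall x forall y exists z forall u forall v exists w exists s exists t forall r
Mark each quantifier type:
  U U E U U E E E U
Universal count = 5, Existential count = 4
Asked for existential (exists) quantifiers: 4

4


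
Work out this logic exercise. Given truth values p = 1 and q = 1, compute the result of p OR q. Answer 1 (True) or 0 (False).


p = 1, q = 1
Operation: p OR q
Evaluate: 1 OR 1 = 1

1


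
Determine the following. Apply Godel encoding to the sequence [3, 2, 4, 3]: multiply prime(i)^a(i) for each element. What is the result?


Encode each element as an exponent of the corresponding prime:
  2^3 = 8
  3^2 = 9
  5^4 = 625
  7^3 = 343
Product = 8 * 9 * 625 * 343 = 15435000

15435000


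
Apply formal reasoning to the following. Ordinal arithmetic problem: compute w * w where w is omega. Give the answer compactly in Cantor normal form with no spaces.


Compute w * w.
Ordinal * is associative and left-distributive over +, but NOT commutative; for finite n>1, n*w = w but w*n stays w*n.
w * w = w^2 by definition.
Result = w^2

w^2


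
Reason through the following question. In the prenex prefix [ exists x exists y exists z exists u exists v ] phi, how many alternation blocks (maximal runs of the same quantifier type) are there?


Quantifier-type sequence: E E E E E  (A=forall, E=exists)
Group into maximal same-type runs:
  Ex5
Number of blocks = 1

1


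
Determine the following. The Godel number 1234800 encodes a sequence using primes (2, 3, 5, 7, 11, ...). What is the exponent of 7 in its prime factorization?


Factorize 1234800 by dividing by 7 repeatedly.
Division steps: 7 divides 1234800 exactly 3 time(s).
Exponent of 7 = 3

3


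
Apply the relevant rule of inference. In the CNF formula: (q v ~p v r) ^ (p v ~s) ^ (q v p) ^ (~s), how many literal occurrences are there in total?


Counting literals in each clause:
Clause 1: 3 literal(s)
Clause 2: 2 literal(s)
Clause 3: 2 literal(s)
Clause 4: 1 literal(s)
Total = 8

8


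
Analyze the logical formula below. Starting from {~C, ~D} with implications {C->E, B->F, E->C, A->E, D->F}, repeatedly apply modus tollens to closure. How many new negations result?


Initial negated facts: {~C, ~D}
Apply modus tollens to closure:
  ~C and E->C  =>  ~E
  ~E and A->E  =>  ~A
Final negated: {~A, ~C, ~D, ~E}
New negations: {~A, ~E}
Count = 2

2


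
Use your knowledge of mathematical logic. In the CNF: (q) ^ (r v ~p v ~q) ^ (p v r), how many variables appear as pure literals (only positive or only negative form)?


Check each variable for pure literal status:
p: mixed (not pure)
q: mixed (not pure)
r: pure positive
Pure literal count = 1

1


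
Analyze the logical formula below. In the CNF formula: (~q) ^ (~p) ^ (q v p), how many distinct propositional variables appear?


Identify each variable that appears in the formula.
Variables found: p, q
Count = 2

2


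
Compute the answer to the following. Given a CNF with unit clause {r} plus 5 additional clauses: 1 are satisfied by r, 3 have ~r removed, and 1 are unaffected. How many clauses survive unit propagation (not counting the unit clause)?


Satisfied (removed): 1
Shortened (remain): 3
Unchanged (remain): 1
Remaining = 3 + 1 = 4

4


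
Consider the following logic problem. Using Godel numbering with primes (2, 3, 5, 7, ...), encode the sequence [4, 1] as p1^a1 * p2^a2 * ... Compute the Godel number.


Encode each element as an exponent of the corresponding prime:
  2^4 = 16
  3^1 = 3
Product = 16 * 3 = 48

48


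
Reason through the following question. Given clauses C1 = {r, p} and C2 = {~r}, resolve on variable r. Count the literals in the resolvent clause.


Remove r from C1 and ~r from C2.
C1 remainder: {p}
C2 remainder: {}
Union (resolvent): {p}
Resolvent has 1 literal(s).

1
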